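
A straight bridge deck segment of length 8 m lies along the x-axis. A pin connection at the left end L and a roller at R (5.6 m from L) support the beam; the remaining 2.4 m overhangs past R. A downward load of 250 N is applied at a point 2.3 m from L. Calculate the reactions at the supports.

Taking moments about L: R_y·5.6 − 250·2.3 = 0 → R_y = 575/5.6 = 102.679 ≈ 102.7 N.
ΣF_y = 0: L_y + 102.679 − 250 = 0 → L_y = 147.3 N.
ΣF_x = 0: no horizontal applied forces, so L_x = 0.

L_x = 0, L_y = 147.3 N, R_y = 102.7 N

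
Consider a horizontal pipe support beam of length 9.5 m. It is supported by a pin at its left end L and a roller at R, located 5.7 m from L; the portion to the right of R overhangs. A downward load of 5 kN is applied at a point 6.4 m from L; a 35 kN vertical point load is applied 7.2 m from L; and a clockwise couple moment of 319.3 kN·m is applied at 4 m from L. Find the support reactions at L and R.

Taking moments about L: R_y·5.7 − 5·6.4 − 35·7.2 − 319.3 = 0 → R_y = 603.3/5.7 = 105.842 ≈ 105.8 kN.
ΣF_y = 0: L_y + 105.842 − 5 − 35 = 0 → L_y = -65.84 kN.
ΣF_x = 0: no horizontal applied forces, so L_x = 0.

L_x = 0, L_y = -65.84 kN, R_y = 105.8 kN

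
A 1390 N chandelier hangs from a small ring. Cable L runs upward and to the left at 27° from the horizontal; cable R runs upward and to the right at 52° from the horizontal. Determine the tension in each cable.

T_L = 871.8 N, T_R = 1262 N

ΣF_x = 0: −T_L·cos27° + T_R·cos52° = 0 → T_R = 1.44723·T_L.
ΣF_y = 0: T_L·sin27° + T_R·sin52° = 1390.
Substitute: T_L·(0.45399 + 1.44723·0.788011) = 1390 → T_L = 871.789 ≈ 871.8 N.
Then T_R = 1.44723 × 871.789 = 1262 N.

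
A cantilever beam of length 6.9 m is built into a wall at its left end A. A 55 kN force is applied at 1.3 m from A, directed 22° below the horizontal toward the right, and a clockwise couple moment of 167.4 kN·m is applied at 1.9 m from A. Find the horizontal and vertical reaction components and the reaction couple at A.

A_x = -51.00 kN, A_y = 20.60 kN, M_A = 194.2 kN·m

ΣF_x = 0: A_x + 55·cos22° = 0 → A_x = -51.00 kN.
ΣF_y = 0: A_y − 55·sin22° = 0 → A_y = 20.60 kN.
ΣM about A: M_A − 55·sin22°·1.3 − 167.4 = 0 → M_A = 194.2 kN·m.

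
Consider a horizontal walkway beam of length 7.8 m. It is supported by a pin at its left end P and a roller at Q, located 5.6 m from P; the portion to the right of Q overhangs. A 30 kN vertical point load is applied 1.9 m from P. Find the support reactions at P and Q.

ΣM about P: Q_y·5.6 − 30·1.9 = 0 → Q_y = 57/5.6 = 10.1786 ≈ 10.18 kN.
ΣF_y = 0: P_y + 10.1786 − 30 = 0 → P_y = 19.82 kN.
ΣF_x = 0: no horizontal applied forces, so P_x = 0.

P_x = 0, P_y = 19.82 kN, Q_y = 10.18 kN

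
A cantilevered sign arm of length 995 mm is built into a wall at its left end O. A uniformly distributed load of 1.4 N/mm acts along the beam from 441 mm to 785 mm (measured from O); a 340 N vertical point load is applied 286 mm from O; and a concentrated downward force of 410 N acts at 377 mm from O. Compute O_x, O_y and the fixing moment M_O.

Resultant of the distributed load: 1.4 × 344 = 481.6 N at 613 mm from O.
ΣF_x = 0: O_x = 0.
ΣF_y = 0: O_y − 1.4·344 − 340 − 410 = 0 → O_y = 1232 N.
ΣM about O: M_O − (1.4·344)·613 − 340·286 − 410·377 = 0 → M_O = 547000 N·mm.

O_x = 0, O_y = 1232 N, M_O = 547000 N·mm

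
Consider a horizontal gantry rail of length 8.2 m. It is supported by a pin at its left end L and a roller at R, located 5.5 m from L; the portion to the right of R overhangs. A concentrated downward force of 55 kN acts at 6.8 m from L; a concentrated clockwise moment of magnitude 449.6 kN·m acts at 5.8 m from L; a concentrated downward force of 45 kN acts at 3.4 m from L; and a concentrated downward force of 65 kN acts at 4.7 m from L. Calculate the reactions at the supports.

Taking moments about L: R_y·5.5 − 55·6.8 − 449.6 − 45·3.4 − 65·4.7 = 0 → R_y = 1282.1/5.5 = 233.109 ≈ 233.1 kN.
ΣF_y = 0: L_y + 233.109 − 55 − 45 − 65 = 0 → L_y = -68.11 kN.
ΣF_x = 0: no horizontal applied forces, so L_x = 0.

L_x = 0, L_y = -68.11 kN, R_y = 233.1 kN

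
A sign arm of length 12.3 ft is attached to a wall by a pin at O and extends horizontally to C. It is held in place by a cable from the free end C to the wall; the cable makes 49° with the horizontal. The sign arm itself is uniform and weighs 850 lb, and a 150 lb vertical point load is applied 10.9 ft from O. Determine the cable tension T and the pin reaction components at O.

ΣM about O: T·sin49°·12.3 − 850·6.15 − 150·10.9 = 0 → T = 6862.5/(12.3·0.75471) = 739.26 ≈ 739.3 lb.
ΣF_x = 0: O_x − T·cos49° = 0 → O_x = 739.26 × 0.656059 = 485.0 lb.
ΣF_y = 0: O_y + T·sin49° − 850 − 150 = 0 → O_y = 1000 − 739.26 × 0.75471 = 442.1 lb.

T = 739.3 lb, O_x = 485.0 lb, O_y = 442.1 lb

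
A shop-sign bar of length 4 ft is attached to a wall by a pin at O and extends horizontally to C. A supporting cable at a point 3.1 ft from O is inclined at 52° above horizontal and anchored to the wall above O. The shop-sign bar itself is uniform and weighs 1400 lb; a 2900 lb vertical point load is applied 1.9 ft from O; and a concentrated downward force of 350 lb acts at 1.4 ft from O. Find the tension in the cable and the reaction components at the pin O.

ΣM about O: T·sin52°·3.1 − 1400·2 − 2900·1.9 − 350·1.4 = 0 → T = 8800/(3.1·0.788011) = 3602.37 ≈ 3602 lb.
ΣF_x = 0: O_x − T·cos52° = 0 → O_x = 3602.37 × 0.615661 = 2218 lb.
ΣF_y = 0: O_y + T·sin52° − 1400 − 2900 − 350 = 0 → O_y = 4650 − 3602.37 × 0.788011 = 1811 lb.

T = 3602 lb, O_x = 2218 lb, O_y = 1811 lb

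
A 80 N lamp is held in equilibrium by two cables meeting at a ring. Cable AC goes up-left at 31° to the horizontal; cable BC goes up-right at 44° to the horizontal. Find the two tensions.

ΣF_x = 0: −T_AC·cos31° + T_BC·cos44° = 0 → T_BC = 1.1916·T_AC.
ΣF_y = 0: T_AC·sin31° + T_BC·sin44° = 80.
Substitute: T_AC·(0.515038 + 1.1916·0.694658) = 80 → T_AC = 59.5773 ≈ 59.58 N.
Then T_BC = 1.1916 × 59.5773 = 70.99 N.

T_AC = 59.58 N, T_BC = 70.99 N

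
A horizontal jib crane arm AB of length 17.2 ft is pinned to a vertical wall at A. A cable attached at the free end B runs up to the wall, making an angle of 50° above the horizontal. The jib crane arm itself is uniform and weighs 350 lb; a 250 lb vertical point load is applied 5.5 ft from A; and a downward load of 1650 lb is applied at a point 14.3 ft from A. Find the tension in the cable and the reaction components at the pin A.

ΣM about A: T·sin50°·17.2 − 350·8.6 − 250·5.5 − 1650·14.3 = 0 → T = 27980/(17.2·0.766044) = 2123.56 ≈ 2124 lb.
ΣF_x = 0: A_x − T·cos50° = 0 → A_x = 2123.56 × 0.642788 = 1365 lb.
ΣF_y = 0: A_y + T·sin50° − 350 − 250 − 1650 = 0 → A_y = 2250 − 2123.56 × 0.766044 = 623.3 lb.

T = 2124 lb, A_x = 1365 lb, A_y = 623.3 lb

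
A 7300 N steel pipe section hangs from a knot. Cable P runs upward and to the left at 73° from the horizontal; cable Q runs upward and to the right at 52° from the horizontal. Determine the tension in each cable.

T_P = 5487 N, T_Q = 2606 N

ΣF_x = 0: −T_P·cos73° + T_Q·cos52° = 0 → T_Q = 0.47489·T_P.
ΣF_y = 0: T_P·sin73° + T_Q·sin52° = 7300.
Substitute: T_P·(0.956305 + 0.47489·0.788011) = 7300 → T_P = 5486.56 ≈ 5487 N.
Then T_Q = 0.47489 × 5486.56 = 2606 N.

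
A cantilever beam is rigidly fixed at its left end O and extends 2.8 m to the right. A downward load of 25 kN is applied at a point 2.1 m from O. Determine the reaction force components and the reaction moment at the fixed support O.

O_x = 0, O_y = 25.00 kN, M_O = 52.50 kN·m

ΣF_x = 0: O_x = 0.
ΣF_y = 0: O_y − 25 = 0 → O_y = 25.00 kN.
ΣM about O: M_O − 25·2.1 = 0 → M_O = 52.50 kN·m.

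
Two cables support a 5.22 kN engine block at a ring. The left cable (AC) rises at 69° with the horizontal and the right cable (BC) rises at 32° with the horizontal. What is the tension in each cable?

T_AC = 4.510 kN, T_BC = 1.906 kN

ΣF_x = 0: −T_AC·cos69° + T_BC·cos32° = 0 → T_BC = 0.42258·T_AC.
ΣF_y = 0: T_AC·sin69° + T_BC·sin32° = 5.22.
Substitute: T_AC·(0.93358 + 0.42258·0.529919) = 5.22 → T_AC = 4.50967 ≈ 4.510 kN.
Then T_BC = 0.42258 × 4.50967 = 1.906 kN.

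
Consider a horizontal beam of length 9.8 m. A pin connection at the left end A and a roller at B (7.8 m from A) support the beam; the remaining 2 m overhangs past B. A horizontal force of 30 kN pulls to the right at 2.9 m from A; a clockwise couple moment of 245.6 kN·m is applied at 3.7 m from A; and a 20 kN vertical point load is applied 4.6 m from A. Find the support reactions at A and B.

A_x = -30.00 kN, A_y = -23.28 kN, B_y = 43.28 kN

Moments about A: B_y·7.8 − 245.6 − 20·4.6 = 0 → B_y = 337.6/7.8 = 43.2821 ≈ 43.28 kN.
ΣF_y = 0: A_y + 43.2821 − 20 = 0 → A_y = -23.28 kN.
ΣF_x = 0: A_x + 30 = 0 → A_x = -30.00 kN.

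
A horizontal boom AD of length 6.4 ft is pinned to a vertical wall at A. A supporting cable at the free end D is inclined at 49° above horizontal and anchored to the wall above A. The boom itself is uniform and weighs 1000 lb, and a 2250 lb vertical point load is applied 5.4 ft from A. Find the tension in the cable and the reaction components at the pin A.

T = 3178 lb, A_x = 2085 lb, A_y = 851.6 lb

ΣM about A: T·sin49°·6.4 − 1000·3.2 − 2250·5.4 = 0 → T = 15350/(6.4·0.75471) = 3177.96 ≈ 3178 lb.
ΣF_x = 0: A_x − T·cos49° = 0 → A_x = 3177.96 × 0.656059 = 2085 lb.
ΣF_y = 0: A_y + T·sin49° − 1000 − 2250 = 0 → A_y = 3250 − 3177.96 × 0.75471 = 851.6 lb.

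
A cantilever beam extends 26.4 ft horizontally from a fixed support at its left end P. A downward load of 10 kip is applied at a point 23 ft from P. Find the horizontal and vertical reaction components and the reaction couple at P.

ΣF_x = 0: P_x = 0.
ΣF_y = 0: P_y − 10 = 0 → P_y = 10.00 kip.
ΣM about P: M_P − 10·23 = 0 → M_P = 230.0 kip·ft.

P_x = 0, P_y = 10.00 kip, M_P = 230.0 kip·ft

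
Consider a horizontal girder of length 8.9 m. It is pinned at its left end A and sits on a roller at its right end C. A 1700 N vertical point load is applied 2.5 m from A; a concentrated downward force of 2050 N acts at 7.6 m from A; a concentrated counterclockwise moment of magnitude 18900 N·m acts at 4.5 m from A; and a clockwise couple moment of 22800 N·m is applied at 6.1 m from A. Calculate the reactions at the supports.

Taking moments about A: C_y·8.9 − 1700·2.5 − 2050·7.6 + 18900 − 22800 = 0 → C_y = 23730/8.9 = 2666.29 ≈ 2666 N.
ΣF_y = 0: A_y + 2666.29 − 1700 − 2050 = 0 → A_y = 1084 N.
ΣF_x = 0: no horizontal applied forces, so A_x = 0.

A_x = 0, A_y = 1084 N, C_y = 2666 N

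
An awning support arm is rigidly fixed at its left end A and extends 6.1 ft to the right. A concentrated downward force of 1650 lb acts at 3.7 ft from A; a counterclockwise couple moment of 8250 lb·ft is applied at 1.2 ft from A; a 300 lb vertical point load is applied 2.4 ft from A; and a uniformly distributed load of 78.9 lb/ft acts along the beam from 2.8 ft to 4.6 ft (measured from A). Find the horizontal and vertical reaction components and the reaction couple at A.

Resultant of the distributed load: 78.9 × 1.8 = 142.02 lb at 3.7 ft from A.
ΣF_x = 0: A_x = 0.
ΣF_y = 0: A_y − 1650 − 300 − 78.9·1.8 = 0 → A_y = 2092 lb.
ΣM about A: M_A − 1650·3.7 + 8250 − 300·2.4 − (78.9·1.8)·3.7 = 0 → M_A = -899.5 lb·ft.

A_x = 0, A_y = 2092 lb, M_A = -899.5 lb·ft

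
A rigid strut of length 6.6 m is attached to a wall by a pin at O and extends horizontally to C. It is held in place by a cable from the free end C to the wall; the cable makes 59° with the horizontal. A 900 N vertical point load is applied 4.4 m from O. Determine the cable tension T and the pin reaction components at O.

T = 700.0 N, O_x = 360.5 N, O_y = 300.0 N

ΣM about O: T·sin59°·6.6 − 900·4.4 = 0 → T = 3960/(6.6·0.857167) = 699.98 ≈ 700.0 N.
ΣF_x = 0: O_x − T·cos59° = 0 → O_x = 699.98 × 0.515038 = 360.5 N.
ΣF_y = 0: O_y + T·sin59° − 900 = 0 → O_y = 900 − 699.98 × 0.857167 = 300.0 N.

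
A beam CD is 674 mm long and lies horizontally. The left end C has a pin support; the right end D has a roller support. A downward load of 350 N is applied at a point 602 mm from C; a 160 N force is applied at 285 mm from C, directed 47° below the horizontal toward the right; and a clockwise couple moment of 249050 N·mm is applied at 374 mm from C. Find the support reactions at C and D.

Moments about C: D_y·674 − 350·602 − 160·sin47°·285 − 249050 = 0 → D_y = 493100/674 = 731.602 ≈ 731.6 N.
ΣF_y = 0: C_y + 731.602 − 350 − 160·sin47° = 0 → C_y = -264.6 N.
ΣF_x = 0: C_x + 160·cos47° = 0 → C_x = -109.1 N.

C_x = -109.1 N, C_y = -264.6 N, D_y = 731.6 N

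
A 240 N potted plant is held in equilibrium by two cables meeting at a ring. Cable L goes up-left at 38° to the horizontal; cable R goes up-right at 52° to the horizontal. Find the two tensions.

ΣF_x = 0: −T_L·cos38° + T_R·cos52° = 0 → T_R = 1.27994·T_L.
ΣF_y = 0: T_L·sin38° + T_R·sin52° = 240.
Substitute: T_L·(0.615661 + 1.27994·0.788011) = 240 → T_L = 147.759 ≈ 147.8 N.
Then T_R = 1.27994 × 147.759 = 189.1 N.

T_L = 147.8 N, T_R = 189.1 N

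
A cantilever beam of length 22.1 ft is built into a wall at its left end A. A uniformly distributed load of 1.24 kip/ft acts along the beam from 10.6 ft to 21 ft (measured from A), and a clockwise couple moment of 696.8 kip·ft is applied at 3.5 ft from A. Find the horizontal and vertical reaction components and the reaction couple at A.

Resultant of the distributed load: 1.24 × 10.4 = 12.896 kip at 15.8 ft from A.
ΣF_x = 0: A_x = 0.
ΣF_y = 0: A_y − 1.24·10.4 = 0 → A_y = 12.90 kip.
ΣM about A: M_A − (1.24·10.4)·15.8 − 696.8 = 0 → M_A = 900.6 kip·ft.

A_x = 0, A_y = 12.90 kip, M_A = 900.6 kip·ft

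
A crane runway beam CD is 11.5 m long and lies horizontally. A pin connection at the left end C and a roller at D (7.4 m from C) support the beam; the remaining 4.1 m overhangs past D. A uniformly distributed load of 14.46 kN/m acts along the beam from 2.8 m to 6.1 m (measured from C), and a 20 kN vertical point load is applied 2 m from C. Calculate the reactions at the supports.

C_x = 0, C_y = 33.62 kN, D_y = 34.10 kN

Resultant of the distributed load: 14.46 × 3.3 = 47.718 kN at 4.45 m from C.
ΣM about C: D_y·7.4 − (14.46·3.3)·4.45 − 20·2 = 0 → D_y = 252.3451/7.4 = 34.1007 ≈ 34.10 kN.
ΣF_y = 0: C_y + 34.1007 − 14.46·3.3 − 20 = 0 → C_y = 33.62 kN.
ΣF_x = 0: no horizontal applied forces, so C_x = 0.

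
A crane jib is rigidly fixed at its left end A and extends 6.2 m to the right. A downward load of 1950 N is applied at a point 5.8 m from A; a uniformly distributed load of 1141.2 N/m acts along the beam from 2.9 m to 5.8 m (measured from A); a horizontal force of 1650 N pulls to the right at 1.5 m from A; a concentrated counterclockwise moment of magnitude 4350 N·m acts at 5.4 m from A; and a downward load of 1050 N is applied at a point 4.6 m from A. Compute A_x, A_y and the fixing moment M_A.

A_x = -1650 N, A_y = 6309 N, M_A = 26190 N·m

Resultant of the distributed load: 1141.2 × 2.9 = 3309.48 N at 4.35 m from A.
ΣF_x = 0: A_x + 1650 = 0 → A_x = -1650 N.
ΣF_y = 0: A_y − 1950 − 1141.2·2.9 − 1050 = 0 → A_y = 6309 N.
ΣM about A: M_A − 1950·5.8 − (1141.2·2.9)·4.35 + 4350 − 1050·4.6 = 0 → M_A = 26190 N·m.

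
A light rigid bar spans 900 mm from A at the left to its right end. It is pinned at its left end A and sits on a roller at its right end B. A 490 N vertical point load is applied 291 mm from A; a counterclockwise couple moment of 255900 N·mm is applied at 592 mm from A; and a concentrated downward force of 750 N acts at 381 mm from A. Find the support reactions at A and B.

A_x = 0, A_y = 1048 N, B_y = 191.6 N

Moments about A: B_y·900 − 490·291 + 255900 − 750·381 = 0 → B_y = 172440/900 = 191.6 N.
ΣF_y = 0: A_y + 191.6 − 490 − 750 = 0 → A_y = 1048 N.
ΣF_x = 0: no horizontal applied forces, so A_x = 0.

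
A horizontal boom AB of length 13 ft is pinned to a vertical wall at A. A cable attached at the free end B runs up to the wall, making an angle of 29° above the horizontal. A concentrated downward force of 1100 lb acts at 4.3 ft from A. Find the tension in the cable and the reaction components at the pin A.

ΣM about A: T·sin29°·13 − 1100·4.3 = 0 → T = 4730/(13·0.48481) = 750.492 ≈ 750.5 lb.
ΣF_x = 0: A_x − T·cos29° = 0 → A_x = 750.492 × 0.87462 = 656.4 lb.
ΣF_y = 0: A_y + T·sin29° − 1100 = 0 → A_y = 1100 − 750.492 × 0.48481 = 736.2 lb.

T = 750.5 lb, A_x = 656.4 lb, A_y = 736.2 lb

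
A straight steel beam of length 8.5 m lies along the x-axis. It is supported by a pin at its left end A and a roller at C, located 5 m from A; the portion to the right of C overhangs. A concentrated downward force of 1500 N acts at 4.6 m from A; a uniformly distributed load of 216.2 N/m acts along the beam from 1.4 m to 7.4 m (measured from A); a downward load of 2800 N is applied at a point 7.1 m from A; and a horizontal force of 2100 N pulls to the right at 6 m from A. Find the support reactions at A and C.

Resultant of the distributed load: 216.2 × 6 = 1297.2 N at 4.4 m from A.
Moments about A: C_y·5 − 1500·4.6 − (216.2·6)·4.4 − 2800·7.1 = 0 → C_y = 32487.68/5 = 6497.54 ≈ 6498 N.
ΣF_y = 0: A_y + 6497.54 − 1500 − 216.2·6 − 2800 = 0 → A_y = -900.3 N.
ΣF_x = 0: A_x + 2100 = 0 → A_x = -2100 N.

A_x = -2100 N, A_y = -900.3 N, C_y = 6498 N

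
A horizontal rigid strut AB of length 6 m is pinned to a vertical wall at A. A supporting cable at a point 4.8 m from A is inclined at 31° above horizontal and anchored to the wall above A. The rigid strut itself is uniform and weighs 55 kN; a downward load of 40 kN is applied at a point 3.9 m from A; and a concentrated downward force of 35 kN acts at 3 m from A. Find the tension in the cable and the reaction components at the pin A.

ΣM about A: T·sin31°·4.8 − 55·3 − 40·3.9 − 35·3 = 0 → T = 426/(4.8·0.515038) = 172.317 ≈ 172.3 kN.
ΣF_x = 0: A_x − T·cos31° = 0 → A_x = 172.317 × 0.857167 = 147.7 kN.
ΣF_y = 0: A_y + T·sin31° − 55 − 40 − 35 = 0 → A_y = 130 − 172.317 × 0.515038 = 41.25 kN.

T = 172.3 kN, A_x = 147.7 kN, A_y = 41.25 kN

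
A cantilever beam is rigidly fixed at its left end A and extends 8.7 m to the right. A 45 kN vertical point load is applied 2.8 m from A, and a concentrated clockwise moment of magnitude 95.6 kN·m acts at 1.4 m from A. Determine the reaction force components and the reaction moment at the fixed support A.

ΣF_x = 0: A_x = 0.
ΣF_y = 0: A_y − 45 = 0 → A_y = 45.00 kN.
ΣM about A: M_A − 45·2.8 − 95.6 = 0 → M_A = 221.6 kN·m.

A_x = 0, A_y = 45.00 kN, M_A = 221.6 kN·m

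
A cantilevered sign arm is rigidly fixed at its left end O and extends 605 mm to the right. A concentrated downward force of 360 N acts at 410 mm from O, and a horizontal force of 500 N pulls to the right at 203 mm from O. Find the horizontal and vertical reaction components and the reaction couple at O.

O_x = -500.0 N, O_y = 360.0 N, M_O = 147600 N·mm

ΣF_x = 0: O_x + 500 = 0 → O_x = -500.0 N.
ΣF_y = 0: O_y − 360 = 0 → O_y = 360.0 N.
ΣM about O: M_O − 360·410 = 0 → M_O = 147600 N·mm.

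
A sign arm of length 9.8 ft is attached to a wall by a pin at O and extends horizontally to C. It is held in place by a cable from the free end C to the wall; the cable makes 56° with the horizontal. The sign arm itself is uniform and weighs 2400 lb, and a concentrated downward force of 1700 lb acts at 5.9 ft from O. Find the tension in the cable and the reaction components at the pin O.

ΣM about O: T·sin56°·9.8 − 2400·4.9 − 1700·5.9 = 0 → T = 21790/(9.8·0.829038) = 2681.99 ≈ 2682 lb.
ΣF_x = 0: O_x − T·cos56° = 0 → O_x = 2681.99 × 0.559193 = 1500 lb.
ΣF_y = 0: O_y + T·sin56° − 2400 − 1700 = 0 → O_y = 4100 − 2681.99 × 0.829038 = 1877 lb.

T = 2682 lb, O_x = 1500 lb, O_y = 1877 lb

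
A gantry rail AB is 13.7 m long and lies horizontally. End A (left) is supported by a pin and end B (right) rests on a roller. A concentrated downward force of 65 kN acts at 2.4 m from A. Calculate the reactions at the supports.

A_x = 0, A_y = 53.61 kN, B_y = 11.39 kN

ΣM about A: B_y·13.7 − 65·2.4 = 0 → B_y = 156/13.7 = 11.3869 ≈ 11.39 kN.
ΣF_y = 0: A_y + 11.3869 − 65 = 0 → A_y = 53.61 kN.
ΣF_x = 0: no horizontal applied forces, so A_x = 0.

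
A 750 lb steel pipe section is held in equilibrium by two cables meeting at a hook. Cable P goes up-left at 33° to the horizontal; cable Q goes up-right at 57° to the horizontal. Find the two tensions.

T_P = 408.5 lb, T_Q = 629.0 lb

ΣF_x = 0: −T_P·cos33° + T_Q·cos57° = 0 → T_Q = 1.53986·T_P.
ΣF_y = 0: T_P·sin33° + T_Q·sin57° = 750.
Substitute: T_P·(0.544639 + 1.53986·0.838671) = 750 → T_P = 408.48 ≈ 408.5 lb.
Then T_Q = 1.53986 × 408.48 = 629.0 lb.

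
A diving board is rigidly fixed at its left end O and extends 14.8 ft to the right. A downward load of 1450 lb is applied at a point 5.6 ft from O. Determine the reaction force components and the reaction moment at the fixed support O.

O_x = 0, O_y = 1450 lb, M_O = 8120 lb·ft

ΣF_x = 0: O_x = 0.
ΣF_y = 0: O_y − 1450 = 0 → O_y = 1450 lb.
ΣM about O: M_O − 1450·5.6 = 0 → M_O = 8120 lb·ft.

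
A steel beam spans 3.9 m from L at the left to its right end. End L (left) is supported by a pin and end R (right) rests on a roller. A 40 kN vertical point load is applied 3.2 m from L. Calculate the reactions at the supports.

L_x = 0, L_y = 7.179 kN, R_y = 32.82 kN

ΣM about L: R_y·3.9 − 40·3.2 = 0 → R_y = 128/3.9 = 32.8205 ≈ 32.82 kN.
ΣF_y = 0: L_y + 32.8205 − 40 = 0 → L_y = 7.179 kN.
ΣF_x = 0: no horizontal applied forces, so L_x = 0.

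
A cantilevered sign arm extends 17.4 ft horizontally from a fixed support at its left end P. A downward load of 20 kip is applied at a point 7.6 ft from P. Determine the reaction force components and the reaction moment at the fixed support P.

ΣF_x = 0: P_x = 0.
ΣF_y = 0: P_y − 20 = 0 → P_y = 20.00 kip.
ΣM about P: M_P − 20·7.6 = 0 → M_P = 152.0 kip·ft.

P_x = 0, P_y = 20.00 kip, M_P = 152.0 kip·ft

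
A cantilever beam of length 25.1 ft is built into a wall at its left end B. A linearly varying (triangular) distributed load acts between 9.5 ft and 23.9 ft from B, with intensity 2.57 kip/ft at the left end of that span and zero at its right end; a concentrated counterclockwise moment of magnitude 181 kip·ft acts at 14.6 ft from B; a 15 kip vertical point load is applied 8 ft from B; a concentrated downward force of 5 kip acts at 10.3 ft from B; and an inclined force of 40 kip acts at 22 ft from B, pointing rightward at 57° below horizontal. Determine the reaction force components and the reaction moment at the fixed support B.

B_x = -21.79 kip, B_y = 72.05 kip, M_B = 993.1 kip·ft

Resultant of the triangular load: ½ × 2.57 × 14.4 = 18.504 kip, acting at 14.3 ft from B (one-third of the span from the peak).
ΣF_x = 0: B_x + 40·cos57° = 0 → B_x = -21.79 kip.
ΣF_y = 0: B_y − ½·2.57·14.4 − 15 − 5 − 40·sin57° = 0 → B_y = 72.05 kip.
ΣM about B: M_B − (½·2.57·14.4)·14.3 + 181 − 15·8 − 5·10.3 − 40·sin57°·22 = 0 → M_B = 993.1 kip·ft.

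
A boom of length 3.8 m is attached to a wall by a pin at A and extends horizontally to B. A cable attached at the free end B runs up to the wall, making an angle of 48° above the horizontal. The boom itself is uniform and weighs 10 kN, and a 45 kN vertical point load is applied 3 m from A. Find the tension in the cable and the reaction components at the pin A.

T = 54.53 kN, A_x = 36.49 kN, A_y = 14.47 kN

ΣM about A: T·sin48°·3.8 − 10·1.9 − 45·3 = 0 → T = 154/(3.8·0.743145) = 54.5335 ≈ 54.53 kN.
ΣF_x = 0: A_x − T·cos48° = 0 → A_x = 54.5335 × 0.669131 = 36.49 kN.
ΣF_y = 0: A_y + T·sin48° − 10 − 45 = 0 → A_y = 55 − 54.5335 × 0.743145 = 14.47 kN.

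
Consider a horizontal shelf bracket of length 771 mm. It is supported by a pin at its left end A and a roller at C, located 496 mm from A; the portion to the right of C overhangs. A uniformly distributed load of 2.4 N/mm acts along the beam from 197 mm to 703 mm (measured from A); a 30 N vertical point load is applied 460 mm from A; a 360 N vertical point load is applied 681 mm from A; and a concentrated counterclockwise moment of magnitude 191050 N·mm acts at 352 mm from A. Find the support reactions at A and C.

A_x = 0, A_y = 365.7 N, C_y = 1239 N

Resultant of the distributed load: 2.4 × 506 = 1214.4 N at 450 mm from A.
Taking moments about A: C_y·496 − (2.4·506)·450 − 30·460 − 360·681 + 191050 = 0 → C_y = 614390/496 = 1238.69 ≈ 1239 N.
ΣF_y = 0: A_y + 1238.69 − 2.4·506 − 30 − 360 = 0 → A_y = 365.7 N.
ΣF_x = 0: no horizontal applied forces, so A_x = 0.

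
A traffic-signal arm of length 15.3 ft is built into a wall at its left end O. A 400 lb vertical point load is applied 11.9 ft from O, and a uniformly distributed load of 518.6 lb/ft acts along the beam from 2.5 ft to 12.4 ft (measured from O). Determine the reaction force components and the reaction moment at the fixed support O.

Resultant of the distributed load: 518.6 × 9.9 = 5134.14 lb at 7.45 ft from O.
ΣF_x = 0: O_x = 0.
ΣF_y = 0: O_y − 400 − 518.6·9.9 = 0 → O_y = 5534 lb.
ΣM about O: M_O − 400·11.9 − (518.6·9.9)·7.45 = 0 → M_O = 43010 lb·ft.

O_x = 0, O_y = 5534 lb, M_O = 43010 lb·ft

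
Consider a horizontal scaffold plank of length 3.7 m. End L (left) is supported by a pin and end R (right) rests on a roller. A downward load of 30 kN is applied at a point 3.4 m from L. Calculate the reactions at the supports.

L_x = 0, L_y = 2.432 kN, R_y = 27.57 kN

Moments about L: R_y·3.7 − 30·3.4 = 0 → R_y = 102/3.7 = 27.5676 ≈ 27.57 kN.
ΣF_y = 0: L_y + 27.5676 − 30 = 0 → L_y = 2.432 kN.
ΣF_x = 0: no horizontal applied forces, so L_x = 0.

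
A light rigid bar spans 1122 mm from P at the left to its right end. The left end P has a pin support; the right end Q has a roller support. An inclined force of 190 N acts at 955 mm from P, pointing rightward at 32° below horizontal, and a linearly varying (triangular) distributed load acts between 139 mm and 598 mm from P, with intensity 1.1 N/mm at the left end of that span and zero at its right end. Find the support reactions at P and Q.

Resultant of the triangular load: ½ × 1.1 × 459 = 252.45 N, acting at 292 mm from P (one-third of the span from the peak).
Taking moments about P: Q_y·1122 − 190·sin32°·955 − (½·1.1·459)·292 = 0 → Q_y = 169869/1122 = 151.398 ≈ 151.4 N.
ΣF_y = 0: P_y + 151.398 − 190·sin32° − ½·1.1·459 = 0 → P_y = 201.7 N.
ΣF_x = 0: P_x + 190·cos32° = 0 → P_x = -161.1 N.

P_x = -161.1 N, P_y = 201.7 N, Q_y = 151.4 N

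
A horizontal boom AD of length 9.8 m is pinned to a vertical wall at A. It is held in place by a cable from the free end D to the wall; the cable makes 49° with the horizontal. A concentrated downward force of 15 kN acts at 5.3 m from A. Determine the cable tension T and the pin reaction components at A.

T = 10.75 kN, A_x = 7.052 kN, A_y = 6.888 kN

ΣM about A: T·sin49°·9.8 − 15·5.3 = 0 → T = 79.5/(9.8·0.75471) = 10.7488 ≈ 10.75 kN.
ΣF_x = 0: A_x − T·cos49° = 0 → A_x = 10.7488 × 0.656059 = 7.052 kN.
ΣF_y = 0: A_y + T·sin49° − 15 = 0 → A_y = 15 − 10.7488 × 0.75471 = 6.888 kN.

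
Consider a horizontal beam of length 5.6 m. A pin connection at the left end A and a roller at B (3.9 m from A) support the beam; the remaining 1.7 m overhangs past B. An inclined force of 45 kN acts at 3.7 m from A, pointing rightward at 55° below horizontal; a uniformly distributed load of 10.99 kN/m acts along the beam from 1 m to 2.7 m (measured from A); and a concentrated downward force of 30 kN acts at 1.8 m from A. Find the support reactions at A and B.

A_x = -25.81 kN, A_y = 27.86 kN, B_y = 57.68 kN

Resultant of the distributed load: 10.99 × 1.7 = 18.683 kN at 1.85 m from A.
Moments about A: B_y·3.9 − 45·sin55°·3.7 − (10.99·1.7)·1.85 − 30·1.8 = 0 → B_y = 224.952/3.9 = 57.68 kN.
ΣF_y = 0: A_y + 57.68 − 45·sin55° − 10.99·1.7 − 30 = 0 → A_y = 27.86 kN.
ΣF_x = 0: A_x + 45·cos55° = 0 → A_x = -25.81 kN.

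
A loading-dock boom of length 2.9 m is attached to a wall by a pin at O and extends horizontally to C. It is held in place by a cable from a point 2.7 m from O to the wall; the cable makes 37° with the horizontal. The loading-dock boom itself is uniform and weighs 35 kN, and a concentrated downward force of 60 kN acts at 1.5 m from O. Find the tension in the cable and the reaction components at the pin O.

ΣM about O: T·sin37°·2.7 − 35·1.45 − 60·1.5 = 0 → T = 140.75/(2.7·0.601815) = 86.6207 ≈ 86.62 kN.
ΣF_x = 0: O_x − T·cos37° = 0 → O_x = 86.6207 × 0.798636 = 69.18 kN.
ΣF_y = 0: O_y + T·sin37° − 35 − 60 = 0 → O_y = 95 − 86.6207 × 0.601815 = 42.87 kN.

T = 86.62 kN, O_x = 69.18 kN, O_y = 42.87 kN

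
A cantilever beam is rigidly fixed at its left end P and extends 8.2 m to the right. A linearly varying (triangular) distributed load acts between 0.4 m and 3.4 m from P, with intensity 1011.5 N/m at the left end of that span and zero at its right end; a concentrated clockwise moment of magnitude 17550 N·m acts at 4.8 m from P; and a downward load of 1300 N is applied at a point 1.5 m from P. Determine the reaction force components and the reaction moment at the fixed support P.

Resultant of the triangular load: ½ × 1011.5 × 3 = 1517.25 N, acting at 1.4 m from P (one-third of the span from the peak).
ΣF_x = 0: P_x = 0.
ΣF_y = 0: P_y − ½·1011.5·3 − 1300 = 0 → P_y = 2817 N.
ΣM about P: M_P − (½·1011.5·3)·1.4 − 17550 − 1300·1.5 = 0 → M_P = 21620 N·m.

P_x = 0, P_y = 2817 N, M_P = 21620 N·m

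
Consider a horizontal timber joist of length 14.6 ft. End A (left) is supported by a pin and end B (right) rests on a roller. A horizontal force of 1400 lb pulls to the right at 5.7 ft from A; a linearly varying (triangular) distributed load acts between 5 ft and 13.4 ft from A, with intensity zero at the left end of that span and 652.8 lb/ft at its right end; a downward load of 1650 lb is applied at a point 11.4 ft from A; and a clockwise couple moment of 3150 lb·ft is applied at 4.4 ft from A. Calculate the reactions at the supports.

A_x = -1400 lb, A_y = 897.1 lb, B_y = 3495 lb

Resultant of the triangular load: ½ × 652.8 × 8.4 = 2741.76 lb, acting at 10.6 ft from A (one-third of the span from the peak).
Moments about A: B_y·14.6 − (½·652.8·8.4)·10.6 − 1650·11.4 − 3150 = 0 → B_y = 51022.656/14.6 = 3494.7 ≈ 3495 lb.
ΣF_y = 0: A_y + 3494.7 − ½·652.8·8.4 − 1650 = 0 → A_y = 897.1 lb.
ΣF_x = 0: A_x + 1400 = 0 → A_x = -1400 lb.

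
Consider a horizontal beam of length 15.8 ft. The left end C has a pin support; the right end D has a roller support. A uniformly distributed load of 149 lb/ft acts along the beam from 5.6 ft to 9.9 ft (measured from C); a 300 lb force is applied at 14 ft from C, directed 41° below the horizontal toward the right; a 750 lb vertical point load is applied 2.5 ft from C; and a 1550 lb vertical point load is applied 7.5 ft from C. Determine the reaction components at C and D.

C_x = -226.4 lb, C_y = 1794 lb, D_y = 1343 lb

Resultant of the distributed load: 149 × 4.3 = 640.7 lb at 7.75 ft from C.
Taking moments about C: D_y·15.8 − (149·4.3)·7.75 − 300·sin41°·14 − 750·2.5 − 1550·7.5 = 0 → D_y = 21220.9/15.8 = 1343.09 ≈ 1343 lb.
ΣF_y = 0: C_y + 1343.09 − 149·4.3 − 300·sin41° − 750 − 1550 = 0 → C_y = 1794 lb.
ΣF_x = 0: C_x + 300·cos41° = 0 → C_x = -226.4 lb.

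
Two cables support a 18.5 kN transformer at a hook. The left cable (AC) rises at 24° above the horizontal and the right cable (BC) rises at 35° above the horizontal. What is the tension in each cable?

ΣF_x = 0: −T_AC·cos24° + T_BC·cos35° = 0 → T_BC = 1.11523·T_AC.
ΣF_y = 0: T_AC·sin24° + T_BC·sin35° = 18.5.
Substitute: T_AC·(0.406737 + 1.11523·0.573576) = 18.5 → T_AC = 17.6796 ≈ 17.68 kN.
Then T_BC = 1.11523 × 17.6796 = 19.72 kN.

T_AC = 17.68 kN, T_BC = 19.72 kN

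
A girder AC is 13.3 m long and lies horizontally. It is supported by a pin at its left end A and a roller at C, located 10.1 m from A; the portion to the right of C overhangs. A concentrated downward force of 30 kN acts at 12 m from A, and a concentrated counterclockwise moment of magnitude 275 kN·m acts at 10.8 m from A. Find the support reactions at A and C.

A_x = 0, A_y = 21.58 kN, C_y = 8.416 kN

ΣM about A: C_y·10.1 − 30·12 + 275 = 0 → C_y = 85/10.1 = 8.41584 ≈ 8.416 kN.
ΣF_y = 0: A_y + 8.41584 − 30 = 0 → A_y = 21.58 kN.
ΣF_x = 0: no horizontal applied forces, so A_x = 0.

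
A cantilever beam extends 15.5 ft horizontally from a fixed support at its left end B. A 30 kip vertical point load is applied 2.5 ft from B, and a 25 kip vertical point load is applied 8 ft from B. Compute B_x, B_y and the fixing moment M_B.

ΣF_x = 0: B_x = 0.
ΣF_y = 0: B_y − 30 − 25 = 0 → B_y = 55.00 kip.
ΣM about B: M_B − 30·2.5 − 25·8 = 0 → M_B = 275.0 kip·ft.

B_x = 0, B_y = 55.00 kip, M_B = 275.0 kip·ft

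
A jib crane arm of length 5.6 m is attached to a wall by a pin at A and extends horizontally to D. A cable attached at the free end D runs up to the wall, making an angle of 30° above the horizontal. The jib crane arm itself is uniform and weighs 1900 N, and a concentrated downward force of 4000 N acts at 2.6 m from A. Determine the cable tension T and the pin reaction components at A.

T = 5614 N, A_x = 4862 N, A_y = 3093 N

ΣM about A: T·sin30°·5.6 − 1900·2.8 − 4000·2.6 = 0 → T = 15720/(5.6·0.5) = 5614.29 ≈ 5614 N.
ΣF_x = 0: A_x − T·cos30° = 0 → A_x = 5614.29 × 0.866025 = 4862 N.
ΣF_y = 0: A_y + T·sin30° − 1900 − 4000 = 0 → A_y = 5900 − 5614.29 × 0.5 = 3093 N.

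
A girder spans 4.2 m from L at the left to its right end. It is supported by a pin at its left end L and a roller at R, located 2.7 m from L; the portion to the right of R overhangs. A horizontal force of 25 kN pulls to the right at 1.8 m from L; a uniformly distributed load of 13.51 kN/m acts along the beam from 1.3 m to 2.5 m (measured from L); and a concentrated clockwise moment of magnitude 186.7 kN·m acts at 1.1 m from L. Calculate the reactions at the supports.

Resultant of the distributed load: 13.51 × 1.2 = 16.212 kN at 1.9 m from L.
Moments about L: R_y·2.7 − (13.51·1.2)·1.9 − 186.7 = 0 → R_y = 217.5028/2.7 = 80.5566 ≈ 80.56 kN.
ΣF_y = 0: L_y + 80.5566 − 13.51·1.2 = 0 → L_y = -64.34 kN.
ΣF_x = 0: L_x + 25 = 0 → L_x = -25.00 kN.

L_x = -25.00 kN, L_y = -64.34 kN, R_y = 80.56 kN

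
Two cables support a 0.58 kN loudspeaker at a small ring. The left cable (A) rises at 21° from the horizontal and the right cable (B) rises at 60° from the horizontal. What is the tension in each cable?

T_A = 0.2936 kN, T_B = 0.5482 kN

ΣF_x = 0: −T_A·cos21° + T_B·cos60° = 0 → T_B = 1.86716·T_A.
ΣF_y = 0: T_A·sin21° + T_B·sin60° = 0.58.
Substitute: T_A·(0.358368 + 1.86716·0.866025) = 0.58 → T_A = 0.293615 ≈ 0.2936 kN.
Then T_B = 1.86716 × 0.293615 = 0.5482 kN.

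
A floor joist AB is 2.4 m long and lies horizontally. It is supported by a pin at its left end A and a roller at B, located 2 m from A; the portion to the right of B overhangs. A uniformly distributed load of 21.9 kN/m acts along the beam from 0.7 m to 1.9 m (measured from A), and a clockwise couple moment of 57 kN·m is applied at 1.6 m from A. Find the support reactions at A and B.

A_x = 0, A_y = -19.30 kN, B_y = 45.58 kN

Resultant of the distributed load: 21.9 × 1.2 = 26.28 kN at 1.3 m from A.
Taking moments about A: B_y·2 − (21.9·1.2)·1.3 − 57 = 0 → B_y = 91.164/2 = 45.582 ≈ 45.58 kN.
ΣF_y = 0: A_y + 45.582 − 21.9·1.2 = 0 → A_y = -19.30 kN.
ΣF_x = 0: no horizontal applied forces, so A_x = 0.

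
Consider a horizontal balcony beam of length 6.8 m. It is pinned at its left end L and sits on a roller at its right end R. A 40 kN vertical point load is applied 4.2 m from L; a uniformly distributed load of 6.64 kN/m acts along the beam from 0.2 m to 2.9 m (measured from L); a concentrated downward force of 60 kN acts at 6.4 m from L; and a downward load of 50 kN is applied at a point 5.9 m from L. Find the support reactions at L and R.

L_x = 0, L_y = 39.28 kN, R_y = 128.6 kN

Resultant of the distributed load: 6.64 × 2.7 = 17.928 kN at 1.55 m from L.
Taking moments about L: R_y·6.8 − 40·4.2 − (6.64·2.7)·1.55 − 60·6.4 − 50·5.9 = 0 → R_y = 874.7884/6.8 = 128.645 ≈ 128.6 kN.
ΣF_y = 0: L_y + 128.645 − 40 − 6.64·2.7 − 60 − 50 = 0 → L_y = 39.28 kN.
ΣF_x = 0: no horizontal applied forces, so L_x = 0.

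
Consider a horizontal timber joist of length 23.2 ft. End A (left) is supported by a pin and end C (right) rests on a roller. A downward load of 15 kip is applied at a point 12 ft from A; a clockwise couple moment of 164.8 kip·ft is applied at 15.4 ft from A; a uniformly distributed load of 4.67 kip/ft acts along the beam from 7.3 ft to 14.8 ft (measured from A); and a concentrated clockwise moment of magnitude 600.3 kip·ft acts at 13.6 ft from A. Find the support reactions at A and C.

Resultant of the distributed load: 4.67 × 7.5 = 35.025 kip at 11.05 ft from A.
ΣM about A: C_y·23.2 − 15·12 − 164.8 − (4.67·7.5)·11.05 − 600.3 = 0 → C_y = 1332.12625/23.2 = 57.4192 ≈ 57.42 kip.
ΣF_y = 0: A_y + 57.4192 − 15 − 4.67·7.5 = 0 → A_y = -7.394 kip.
ΣF_x = 0: no horizontal applied forces, so A_x = 0.

A_x = 0, A_y = -7.394 kip, C_y = 57.42 kip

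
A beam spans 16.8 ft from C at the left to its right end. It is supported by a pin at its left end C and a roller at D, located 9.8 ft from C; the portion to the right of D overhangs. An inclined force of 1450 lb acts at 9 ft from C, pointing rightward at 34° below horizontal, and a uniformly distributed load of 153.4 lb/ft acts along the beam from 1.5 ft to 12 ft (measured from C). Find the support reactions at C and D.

Resultant of the distributed load: 153.4 × 10.5 = 1610.7 lb at 6.75 ft from C.
ΣM about C: D_y·9.8 − 1450·sin34°·9 − (153.4·10.5)·6.75 = 0 → D_y = 18169.7/9.8 = 1854.05 ≈ 1854 lb.
ΣF_y = 0: C_y + 1854.05 − 1450·sin34° − 153.4·10.5 = 0 → C_y = 567.5 lb.
ΣF_x = 0: C_x + 1450·cos34° = 0 → C_x = -1202 lb.

C_x = -1202 lb, C_y = 567.5 lb, D_y = 1854 lb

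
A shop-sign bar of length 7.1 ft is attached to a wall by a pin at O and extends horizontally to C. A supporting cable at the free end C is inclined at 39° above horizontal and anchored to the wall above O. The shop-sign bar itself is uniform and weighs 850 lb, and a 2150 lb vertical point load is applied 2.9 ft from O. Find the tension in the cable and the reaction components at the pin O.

ΣM about O: T·sin39°·7.1 − 850·3.55 − 2150·2.9 = 0 → T = 9252.5/(7.1·0.62932) = 2070.76 ≈ 2071 lb.
ΣF_x = 0: O_x − T·cos39° = 0 → O_x = 2070.76 × 0.777146 = 1609 lb.
ΣF_y = 0: O_y + T·sin39° − 850 − 2150 = 0 → O_y = 3000 − 2070.76 × 0.62932 = 1697 lb.

T = 2071 lb, O_x = 1609 lb, O_y = 1697 lb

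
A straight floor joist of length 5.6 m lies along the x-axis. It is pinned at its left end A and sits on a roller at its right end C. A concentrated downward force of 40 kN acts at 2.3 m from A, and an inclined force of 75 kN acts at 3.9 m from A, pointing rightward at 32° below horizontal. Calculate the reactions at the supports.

A_x = -63.60 kN, A_y = 35.64 kN, C_y = 44.11 kN

ΣM about A: C_y·5.6 − 40·2.3 − 75·sin32°·3.9 = 0 → C_y = 247.001/5.6 = 44.1073 ≈ 44.11 kN.
ΣF_y = 0: A_y + 44.1073 − 40 − 75·sin32° = 0 → A_y = 35.64 kN.
ΣF_x = 0: A_x + 75·cos32° = 0 → A_x = -63.60 kN.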